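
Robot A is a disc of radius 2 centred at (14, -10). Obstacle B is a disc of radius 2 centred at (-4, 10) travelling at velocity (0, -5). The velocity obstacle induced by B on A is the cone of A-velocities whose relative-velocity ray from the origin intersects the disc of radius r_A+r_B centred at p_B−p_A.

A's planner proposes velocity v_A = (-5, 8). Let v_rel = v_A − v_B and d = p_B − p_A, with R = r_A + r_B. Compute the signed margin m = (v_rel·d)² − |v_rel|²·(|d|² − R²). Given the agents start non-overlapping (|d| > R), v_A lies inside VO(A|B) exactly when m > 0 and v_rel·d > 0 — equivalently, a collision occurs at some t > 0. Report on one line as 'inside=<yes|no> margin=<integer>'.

d = (-18, 20),  |d|² = 724;  R = 2+2 = 4,  c = 724−4² = 708
v_rel = (-5, 13),  |v_rel|² = 194;  v_rel·d = (-5)·(-18) + (13)·(20) = 350
194·t² − 700·t + 708 = 0  ⇒  m = 350² − 194·708 = -14852
m = -14852 < 0,  v_rel·d = 350 > 0  ⇒  outside

inside=no margin=-14852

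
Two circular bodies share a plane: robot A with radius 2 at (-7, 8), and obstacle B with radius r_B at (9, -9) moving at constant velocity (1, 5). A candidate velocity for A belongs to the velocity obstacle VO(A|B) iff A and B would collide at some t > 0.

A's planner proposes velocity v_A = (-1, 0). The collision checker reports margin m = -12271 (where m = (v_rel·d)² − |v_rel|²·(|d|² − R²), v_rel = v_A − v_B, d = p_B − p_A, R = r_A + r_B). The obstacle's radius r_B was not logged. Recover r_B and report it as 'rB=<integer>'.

m = -12271
d = (16, -17);  v_rel = (-2, -5),  |v_rel|² = 29
v_rel×d = (-2)·(-17) − (-5)·(16) = 114
since m = R²·29 − 114²:  R² = (12996 + -12271) / 29 = 25
R = √25 = 5  ⇒  r_B = 5 − 2 = 3

rB=3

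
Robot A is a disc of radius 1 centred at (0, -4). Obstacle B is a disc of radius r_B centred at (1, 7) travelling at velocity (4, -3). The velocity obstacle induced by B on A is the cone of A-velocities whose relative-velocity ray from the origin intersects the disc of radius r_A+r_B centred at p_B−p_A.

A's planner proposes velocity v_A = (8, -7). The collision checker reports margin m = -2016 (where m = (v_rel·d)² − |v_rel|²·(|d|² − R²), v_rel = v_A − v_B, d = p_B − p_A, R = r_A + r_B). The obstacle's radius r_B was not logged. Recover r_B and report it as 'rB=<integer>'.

m = -2016
d = (1, 11);  v_rel = (4, -4),  |v_rel|² = 32
v_rel×d = (4)·(11) − (-4)·(1) = 48
since m = R²·32 − 48²:  R² = (2304 + -2016) / 32 = 9
R = √9 = 3  ⇒  r_B = 3 − 1 = 2

rB=2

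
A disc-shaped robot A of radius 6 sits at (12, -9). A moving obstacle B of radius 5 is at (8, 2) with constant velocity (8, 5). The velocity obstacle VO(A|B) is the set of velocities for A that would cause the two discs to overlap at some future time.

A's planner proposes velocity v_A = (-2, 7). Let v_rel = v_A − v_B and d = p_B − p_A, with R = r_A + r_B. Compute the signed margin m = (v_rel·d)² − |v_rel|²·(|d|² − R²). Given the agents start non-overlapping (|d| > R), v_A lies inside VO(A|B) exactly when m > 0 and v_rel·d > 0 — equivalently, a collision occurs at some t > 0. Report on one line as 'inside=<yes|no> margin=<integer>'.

d = (-4, 11),  |d|² = 137;  R = 6+5 = 11,  c = 137−11² = 16
v_rel = (-10, 2),  |v_rel|² = 104;  v_rel·d = (-10)·(-4) + (2)·(11) = 62
104·t² − 124·t + 16 = 0  ⇒  m = 62² − 104·16 = 2180
m = 2180 > 0,  v_rel·d = 62 > 0  ⇒  inside

inside=yes margin=2180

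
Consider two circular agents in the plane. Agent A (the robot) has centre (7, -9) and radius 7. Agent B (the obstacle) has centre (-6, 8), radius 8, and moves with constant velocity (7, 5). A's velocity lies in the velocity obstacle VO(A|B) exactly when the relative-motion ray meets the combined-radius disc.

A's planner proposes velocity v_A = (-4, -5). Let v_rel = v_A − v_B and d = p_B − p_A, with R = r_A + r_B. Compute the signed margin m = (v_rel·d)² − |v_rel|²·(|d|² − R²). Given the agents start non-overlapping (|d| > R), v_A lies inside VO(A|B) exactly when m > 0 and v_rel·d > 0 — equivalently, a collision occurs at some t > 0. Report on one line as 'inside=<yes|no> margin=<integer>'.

d = (-13, 17),  |d|² = 458;  R = 7+8 = 15,  c = 458−15² = 233
v_rel = (-11, -10),  |v_rel|² = 221;  v_rel·d = (-11)·(-13) + (-10)·(17) = -27
221·t² + 54·t + 233 = 0  ⇒  m = (-27)² − 221·233 = -50764
m = -50764 < 0,  v_rel·d = -27 < 0  ⇒  outside

inside=no margin=-50764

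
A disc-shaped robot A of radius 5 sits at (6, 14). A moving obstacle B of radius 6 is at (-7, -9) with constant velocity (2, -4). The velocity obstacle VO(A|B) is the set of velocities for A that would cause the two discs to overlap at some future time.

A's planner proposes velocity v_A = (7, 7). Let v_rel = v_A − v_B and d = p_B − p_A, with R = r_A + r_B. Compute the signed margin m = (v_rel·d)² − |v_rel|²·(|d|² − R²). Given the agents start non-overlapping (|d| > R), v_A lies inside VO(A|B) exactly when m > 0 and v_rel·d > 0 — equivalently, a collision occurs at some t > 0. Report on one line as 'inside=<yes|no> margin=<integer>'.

d = (-13, -23),  |d|² = 698;  R = 5+6 = 11,  c = 698−11² = 577
v_rel = (5, 11),  |v_rel|² = 146;  v_rel·d = (5)·(-13) + (11)·(-23) = -318
146·t² + 636·t + 577 = 0  ⇒  m = (-318)² − 146·577 = 16882
m = 16882 > 0,  v_rel·d = -318 < 0  ⇒  outside

inside=no margin=16882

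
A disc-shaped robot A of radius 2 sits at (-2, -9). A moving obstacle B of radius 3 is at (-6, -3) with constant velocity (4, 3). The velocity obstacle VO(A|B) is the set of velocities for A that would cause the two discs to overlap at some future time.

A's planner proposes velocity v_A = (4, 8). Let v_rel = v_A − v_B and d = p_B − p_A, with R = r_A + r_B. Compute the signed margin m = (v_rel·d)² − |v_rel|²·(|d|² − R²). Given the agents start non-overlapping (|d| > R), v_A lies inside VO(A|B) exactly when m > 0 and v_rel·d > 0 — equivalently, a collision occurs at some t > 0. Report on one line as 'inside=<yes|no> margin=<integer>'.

d = (-4, 6),  |d|² = 52;  R = 2+3 = 5,  c = 52−5² = 27
v_rel = (0, 5),  |v_rel|² = 25;  v_rel·d = (0)·(-4) + (5)·(6) = 30
25·t² − 60·t + 27 = 0  ⇒  m = 30² − 25·27 = 225
m = 225 > 0,  v_rel·d = 30 > 0  ⇒  inside

inside=yes margin=225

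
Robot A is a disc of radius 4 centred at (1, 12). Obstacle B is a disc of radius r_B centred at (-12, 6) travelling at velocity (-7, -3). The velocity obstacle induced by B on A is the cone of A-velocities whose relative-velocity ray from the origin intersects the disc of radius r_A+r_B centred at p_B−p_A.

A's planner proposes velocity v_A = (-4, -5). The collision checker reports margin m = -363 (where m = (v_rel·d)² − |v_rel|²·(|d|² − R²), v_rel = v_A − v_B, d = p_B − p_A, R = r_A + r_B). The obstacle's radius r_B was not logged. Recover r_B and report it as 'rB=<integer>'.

m = -363
d = (-13, -6);  v_rel = (3, -2),  |v_rel|² = 13
v_rel×d = (3)·(-6) − (-2)·(-13) = -44
since m = R²·13 − (-44)²:  R² = (1936 + -363) / 13 = 121
R = √121 = 11  ⇒  r_B = 11 − 4 = 7

rB=7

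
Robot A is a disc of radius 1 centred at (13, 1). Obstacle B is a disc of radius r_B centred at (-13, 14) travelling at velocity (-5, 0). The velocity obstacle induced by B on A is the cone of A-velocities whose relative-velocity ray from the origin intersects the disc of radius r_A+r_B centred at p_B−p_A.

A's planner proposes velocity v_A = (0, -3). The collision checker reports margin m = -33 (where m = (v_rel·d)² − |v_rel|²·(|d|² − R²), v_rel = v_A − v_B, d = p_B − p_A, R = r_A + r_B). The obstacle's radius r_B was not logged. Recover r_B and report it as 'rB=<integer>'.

m = -33
d = (-26, 13);  v_rel = (5, -3),  |v_rel|² = 34
v_rel×d = (5)·(13) − (-3)·(-26) = -13
since m = R²·34 − (-13)²:  R² = (169 + -33) / 34 = 4
R = √4 = 2  ⇒  r_B = 2 − 1 = 1

rB=1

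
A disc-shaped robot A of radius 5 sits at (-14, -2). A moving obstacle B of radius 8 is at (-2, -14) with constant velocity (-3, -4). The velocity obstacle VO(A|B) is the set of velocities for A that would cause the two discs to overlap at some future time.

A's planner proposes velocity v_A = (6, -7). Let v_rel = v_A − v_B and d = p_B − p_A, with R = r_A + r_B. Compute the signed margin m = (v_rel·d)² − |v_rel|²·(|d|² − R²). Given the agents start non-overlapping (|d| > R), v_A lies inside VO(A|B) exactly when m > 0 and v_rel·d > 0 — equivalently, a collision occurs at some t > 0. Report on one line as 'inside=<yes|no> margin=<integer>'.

d = (12, -12),  |d|² = 288;  R = 5+8 = 13,  c = 288−13² = 119
v_rel = (9, -3),  |v_rel|² = 90;  v_rel·d = (9)·(12) + (-3)·(-12) = 144
90·t² − 288·t + 119 = 0  ⇒  m = 144² − 90·119 = 10026
m = 10026 > 0,  v_rel·d = 144 > 0  ⇒  inside

inside=yes margin=10026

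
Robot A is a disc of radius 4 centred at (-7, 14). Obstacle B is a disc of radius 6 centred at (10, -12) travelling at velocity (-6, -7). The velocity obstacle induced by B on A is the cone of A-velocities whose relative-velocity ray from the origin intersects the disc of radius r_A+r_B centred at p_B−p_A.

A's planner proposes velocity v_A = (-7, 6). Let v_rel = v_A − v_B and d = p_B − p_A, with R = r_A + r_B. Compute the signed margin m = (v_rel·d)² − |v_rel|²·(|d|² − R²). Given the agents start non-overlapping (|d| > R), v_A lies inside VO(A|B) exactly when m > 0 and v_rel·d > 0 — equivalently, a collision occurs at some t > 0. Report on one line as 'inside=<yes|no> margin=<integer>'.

d = (17, -26),  |d|² = 965;  R = 4+6 = 10,  c = 965−10² = 865
v_rel = (-1, 13),  |v_rel|² = 170;  v_rel·d = (-1)·(17) + (13)·(-26) = -355
170·t² + 710·t + 865 = 0  ⇒  m = (-355)² − 170·865 = -21025
m = -21025 < 0,  v_rel·d = -355 < 0  ⇒  outside

inside=no margin=-21025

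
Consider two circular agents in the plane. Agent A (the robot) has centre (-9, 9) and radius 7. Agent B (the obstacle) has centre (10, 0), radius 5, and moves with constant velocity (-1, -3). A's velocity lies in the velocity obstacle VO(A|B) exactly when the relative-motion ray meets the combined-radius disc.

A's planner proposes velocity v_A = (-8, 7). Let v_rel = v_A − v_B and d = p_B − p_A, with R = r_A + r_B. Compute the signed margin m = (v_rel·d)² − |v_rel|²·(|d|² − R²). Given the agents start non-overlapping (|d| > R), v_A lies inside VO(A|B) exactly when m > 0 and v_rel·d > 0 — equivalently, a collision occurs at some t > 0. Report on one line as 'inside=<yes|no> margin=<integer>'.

d = (19, -9),  |d|² = 442;  R = 7+5 = 12,  c = 442−12² = 298
v_rel = (-7, 10),  |v_rel|² = 149;  v_rel·d = (-7)·(19) + (10)·(-9) = -223
149·t² + 446·t + 298 = 0  ⇒  m = (-223)² − 149·298 = 5327
m = 5327 > 0,  v_rel·d = -223 < 0  ⇒  outside

inside=no margin=5327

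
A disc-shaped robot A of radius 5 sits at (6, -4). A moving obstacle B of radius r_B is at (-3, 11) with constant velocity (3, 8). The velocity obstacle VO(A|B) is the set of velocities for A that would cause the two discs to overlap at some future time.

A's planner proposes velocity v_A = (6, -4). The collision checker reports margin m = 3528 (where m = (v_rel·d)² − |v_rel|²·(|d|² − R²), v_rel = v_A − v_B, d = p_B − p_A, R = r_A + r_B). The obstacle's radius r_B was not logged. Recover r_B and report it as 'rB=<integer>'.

m = 3528
d = (-9, 15);  v_rel = (3, -12),  |v_rel|² = 153
v_rel×d = (3)·(15) − (-12)·(-9) = -63
since m = R²·153 − (-63)²:  R² = (3969 + 3528) / 153 = 49
R = √49 = 7  ⇒  r_B = 7 − 5 = 2

rB=2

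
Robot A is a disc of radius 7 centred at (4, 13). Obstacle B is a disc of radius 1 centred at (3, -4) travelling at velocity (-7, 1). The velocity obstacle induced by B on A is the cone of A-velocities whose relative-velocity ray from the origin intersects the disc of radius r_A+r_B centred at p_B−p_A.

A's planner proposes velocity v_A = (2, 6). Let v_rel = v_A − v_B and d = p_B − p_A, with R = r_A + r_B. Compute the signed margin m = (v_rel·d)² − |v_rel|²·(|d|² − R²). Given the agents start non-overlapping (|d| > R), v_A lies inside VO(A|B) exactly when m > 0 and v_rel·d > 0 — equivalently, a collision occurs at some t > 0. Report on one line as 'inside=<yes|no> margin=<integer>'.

d = (-1, -17),  |d|² = 290;  R = 7+1 = 8,  c = 290−8² = 226
v_rel = (9, 5),  |v_rel|² = 106;  v_rel·d = (9)·(-1) + (5)·(-17) = -94
106·t² + 188·t + 226 = 0  ⇒  m = (-94)² − 106·226 = -15120
m = -15120 < 0,  v_rel·d = -94 < 0  ⇒  outside

inside=no margin=-15120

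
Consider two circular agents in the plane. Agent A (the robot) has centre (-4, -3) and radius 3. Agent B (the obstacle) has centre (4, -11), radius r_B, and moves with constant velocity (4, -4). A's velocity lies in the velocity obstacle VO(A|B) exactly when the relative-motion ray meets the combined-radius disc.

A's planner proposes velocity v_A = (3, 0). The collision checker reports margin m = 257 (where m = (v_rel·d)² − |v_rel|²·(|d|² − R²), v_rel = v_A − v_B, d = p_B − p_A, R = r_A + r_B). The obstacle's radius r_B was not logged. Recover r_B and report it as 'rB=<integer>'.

m = 257
d = (8, -8);  v_rel = (-1, 4),  |v_rel|² = 17
v_rel×d = (-1)·(-8) − (4)·(8) = -24
since m = R²·17 − (-24)²:  R² = (576 + 257) / 17 = 49
R = √49 = 7  ⇒  r_B = 7 − 3 = 4

rB=4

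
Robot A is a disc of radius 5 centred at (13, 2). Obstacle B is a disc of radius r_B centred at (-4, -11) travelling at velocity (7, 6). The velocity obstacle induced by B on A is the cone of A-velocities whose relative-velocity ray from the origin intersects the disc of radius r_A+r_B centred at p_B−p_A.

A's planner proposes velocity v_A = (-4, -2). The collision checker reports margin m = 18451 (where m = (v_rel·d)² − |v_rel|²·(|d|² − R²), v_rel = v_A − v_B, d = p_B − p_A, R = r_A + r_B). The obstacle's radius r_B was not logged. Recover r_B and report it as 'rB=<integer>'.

m = 18451
d = (-17, -13);  v_rel = (-11, -8),  |v_rel|² = 185
v_rel×d = (-11)·(-13) − (-8)·(-17) = 7
since m = R²·185 − 7²:  R² = (49 + 18451) / 185 = 100
R = √100 = 10  ⇒  r_B = 10 − 5 = 5

rB=5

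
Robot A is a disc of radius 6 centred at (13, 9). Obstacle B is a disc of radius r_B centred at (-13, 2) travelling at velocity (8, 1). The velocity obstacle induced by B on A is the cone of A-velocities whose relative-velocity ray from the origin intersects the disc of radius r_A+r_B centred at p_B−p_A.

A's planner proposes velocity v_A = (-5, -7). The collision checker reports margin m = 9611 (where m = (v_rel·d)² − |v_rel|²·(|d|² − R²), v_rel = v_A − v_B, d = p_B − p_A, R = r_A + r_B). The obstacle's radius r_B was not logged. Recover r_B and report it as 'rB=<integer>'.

m = 9611
d = (-26, -7);  v_rel = (-13, -8),  |v_rel|² = 233
v_rel×d = (-13)·(-7) − (-8)·(-26) = -117
since m = R²·233 − (-117)²:  R² = (13689 + 9611) / 233 = 100
R = √100 = 10  ⇒  r_B = 10 − 6 = 4

rB=4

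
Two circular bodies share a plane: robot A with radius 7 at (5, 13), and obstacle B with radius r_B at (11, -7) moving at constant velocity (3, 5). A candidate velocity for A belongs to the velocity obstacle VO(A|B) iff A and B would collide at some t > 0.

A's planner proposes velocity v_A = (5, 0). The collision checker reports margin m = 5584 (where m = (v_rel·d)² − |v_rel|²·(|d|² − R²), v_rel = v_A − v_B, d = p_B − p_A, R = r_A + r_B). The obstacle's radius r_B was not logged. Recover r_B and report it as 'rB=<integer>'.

m = 5584
d = (6, -20);  v_rel = (2, -5),  |v_rel|² = 29
v_rel×d = (2)·(-20) − (-5)·(6) = -10
since m = R²·29 − (-10)²:  R² = (100 + 5584) / 29 = 196
R = √196 = 14  ⇒  r_B = 14 − 7 = 7

rB=7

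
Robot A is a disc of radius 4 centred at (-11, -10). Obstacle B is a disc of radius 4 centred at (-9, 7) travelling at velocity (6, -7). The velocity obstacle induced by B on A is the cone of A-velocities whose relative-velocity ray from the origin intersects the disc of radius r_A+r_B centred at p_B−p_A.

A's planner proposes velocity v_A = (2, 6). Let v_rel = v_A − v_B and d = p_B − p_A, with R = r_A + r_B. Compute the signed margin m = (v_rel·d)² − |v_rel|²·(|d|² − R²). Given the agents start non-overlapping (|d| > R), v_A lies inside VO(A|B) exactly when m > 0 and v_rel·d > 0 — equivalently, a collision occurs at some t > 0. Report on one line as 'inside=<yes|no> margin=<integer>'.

d = (2, 17),  |d|² = 293;  R = 4+4 = 8,  c = 293−8² = 229
v_rel = (-4, 13),  |v_rel|² = 185;  v_rel·d = (-4)·(2) + (13)·(17) = 213
185·t² − 426·t + 229 = 0  ⇒  m = 213² − 185·229 = 3004
m = 3004 > 0,  v_rel·d = 213 > 0  ⇒  inside

inside=yes margin=3004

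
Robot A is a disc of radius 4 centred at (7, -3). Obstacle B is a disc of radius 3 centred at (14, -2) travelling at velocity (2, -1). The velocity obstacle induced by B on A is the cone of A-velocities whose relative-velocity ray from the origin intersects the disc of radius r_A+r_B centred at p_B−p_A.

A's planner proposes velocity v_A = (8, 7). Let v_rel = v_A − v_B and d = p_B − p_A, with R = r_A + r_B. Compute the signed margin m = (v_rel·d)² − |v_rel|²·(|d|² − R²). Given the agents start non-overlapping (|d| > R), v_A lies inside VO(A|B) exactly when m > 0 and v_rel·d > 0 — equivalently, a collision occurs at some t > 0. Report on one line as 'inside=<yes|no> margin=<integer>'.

d = (7, 1),  |d|² = 50;  R = 4+3 = 7,  c = 50−7² = 1
v_rel = (6, 8),  |v_rel|² = 100;  v_rel·d = (6)·(7) + (8)·(1) = 50
100·t² − 100·t + 1 = 0  ⇒  m = 50² − 100·1 = 2400
m = 2400 > 0,  v_rel·d = 50 > 0  ⇒  inside

inside=yes margin=2400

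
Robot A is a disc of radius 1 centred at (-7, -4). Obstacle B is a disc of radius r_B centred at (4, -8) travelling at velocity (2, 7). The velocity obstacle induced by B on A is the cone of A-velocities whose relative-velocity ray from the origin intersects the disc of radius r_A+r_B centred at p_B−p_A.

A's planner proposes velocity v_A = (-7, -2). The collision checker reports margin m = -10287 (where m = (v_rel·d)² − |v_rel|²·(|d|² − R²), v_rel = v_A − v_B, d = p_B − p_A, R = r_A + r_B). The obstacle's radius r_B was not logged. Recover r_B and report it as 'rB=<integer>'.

m = -10287
d = (11, -4);  v_rel = (-9, -9),  |v_rel|² = 162
v_rel×d = (-9)·(-4) − (-9)·(11) = 135
since m = R²·162 − 135²:  R² = (18225 + -10287) / 162 = 49
R = √49 = 7  ⇒  r_B = 7 − 1 = 6

rB=6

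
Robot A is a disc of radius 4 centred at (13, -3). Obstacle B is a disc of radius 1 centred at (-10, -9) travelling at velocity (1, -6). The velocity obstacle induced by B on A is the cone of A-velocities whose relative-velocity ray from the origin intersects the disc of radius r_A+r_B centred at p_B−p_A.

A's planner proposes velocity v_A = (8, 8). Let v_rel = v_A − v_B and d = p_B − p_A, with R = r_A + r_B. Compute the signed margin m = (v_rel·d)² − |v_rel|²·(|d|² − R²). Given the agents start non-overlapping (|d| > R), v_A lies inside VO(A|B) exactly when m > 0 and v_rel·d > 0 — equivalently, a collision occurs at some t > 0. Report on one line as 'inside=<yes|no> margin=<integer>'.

d = (-23, -6),  |d|² = 565;  R = 4+1 = 5,  c = 565−5² = 540
v_rel = (7, 14),  |v_rel|² = 245;  v_rel·d = (7)·(-23) + (14)·(-6) = -245
245·t² + 490·t + 540 = 0  ⇒  m = (-245)² − 245·540 = -72275
m = -72275 < 0,  v_rel·d = -245 < 0  ⇒  outside

inside=no margin=-72275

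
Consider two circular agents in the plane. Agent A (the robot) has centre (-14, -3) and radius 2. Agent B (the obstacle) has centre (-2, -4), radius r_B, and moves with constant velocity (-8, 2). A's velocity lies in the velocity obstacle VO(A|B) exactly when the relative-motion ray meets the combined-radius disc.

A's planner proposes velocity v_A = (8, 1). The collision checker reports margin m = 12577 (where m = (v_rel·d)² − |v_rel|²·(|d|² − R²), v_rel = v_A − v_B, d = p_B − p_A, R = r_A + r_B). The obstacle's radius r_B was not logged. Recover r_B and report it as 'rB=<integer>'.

m = 12577
d = (12, -1);  v_rel = (16, -1),  |v_rel|² = 257
v_rel×d = (16)·(-1) − (-1)·(12) = -4
since m = R²·257 − (-4)²:  R² = (16 + 12577) / 257 = 49
R = √49 = 7  ⇒  r_B = 7 − 2 = 5

rB=5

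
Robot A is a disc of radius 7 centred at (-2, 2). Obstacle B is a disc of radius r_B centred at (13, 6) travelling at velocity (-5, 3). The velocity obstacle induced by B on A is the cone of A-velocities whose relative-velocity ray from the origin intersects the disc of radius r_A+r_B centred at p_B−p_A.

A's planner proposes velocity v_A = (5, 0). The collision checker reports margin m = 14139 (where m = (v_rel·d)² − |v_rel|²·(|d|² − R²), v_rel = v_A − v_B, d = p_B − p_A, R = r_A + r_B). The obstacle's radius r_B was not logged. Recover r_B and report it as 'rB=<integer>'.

m = 14139
d = (15, 4);  v_rel = (10, -3),  |v_rel|² = 109
v_rel×d = (10)·(4) − (-3)·(15) = 85
since m = R²·109 − 85²:  R² = (7225 + 14139) / 109 = 196
R = √196 = 14  ⇒  r_B = 14 − 7 = 7

rB=7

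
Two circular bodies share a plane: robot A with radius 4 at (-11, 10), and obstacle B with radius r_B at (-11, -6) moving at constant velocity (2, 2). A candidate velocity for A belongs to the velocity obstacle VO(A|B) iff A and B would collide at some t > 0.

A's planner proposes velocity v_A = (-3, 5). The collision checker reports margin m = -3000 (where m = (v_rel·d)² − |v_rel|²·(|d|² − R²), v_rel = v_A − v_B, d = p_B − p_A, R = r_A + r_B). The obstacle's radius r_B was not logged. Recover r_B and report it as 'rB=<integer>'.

m = -3000
d = (0, -16);  v_rel = (-5, 3),  |v_rel|² = 34
v_rel×d = (-5)·(-16) − (3)·(0) = 80
since m = R²·34 − 80²:  R² = (6400 + -3000) / 34 = 100
R = √100 = 10  ⇒  r_B = 10 − 4 = 6

rB=6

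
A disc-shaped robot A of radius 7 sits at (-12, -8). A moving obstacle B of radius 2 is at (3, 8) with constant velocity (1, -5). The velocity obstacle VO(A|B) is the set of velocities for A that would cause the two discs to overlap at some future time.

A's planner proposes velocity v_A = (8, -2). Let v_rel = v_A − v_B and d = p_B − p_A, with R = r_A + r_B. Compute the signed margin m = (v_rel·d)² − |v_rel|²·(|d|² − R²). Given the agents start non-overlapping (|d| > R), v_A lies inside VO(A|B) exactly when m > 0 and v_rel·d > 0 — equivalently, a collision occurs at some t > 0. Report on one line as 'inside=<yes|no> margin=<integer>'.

d = (15, 16),  |d|² = 481;  R = 7+2 = 9,  c = 481−9² = 400
v_rel = (7, 3),  |v_rel|² = 58;  v_rel·d = (7)·(15) + (3)·(16) = 153
58·t² − 306·t + 400 = 0  ⇒  m = 153² − 58·400 = 209
m = 209 > 0,  v_rel·d = 153 > 0  ⇒  inside

inside=yes margin=209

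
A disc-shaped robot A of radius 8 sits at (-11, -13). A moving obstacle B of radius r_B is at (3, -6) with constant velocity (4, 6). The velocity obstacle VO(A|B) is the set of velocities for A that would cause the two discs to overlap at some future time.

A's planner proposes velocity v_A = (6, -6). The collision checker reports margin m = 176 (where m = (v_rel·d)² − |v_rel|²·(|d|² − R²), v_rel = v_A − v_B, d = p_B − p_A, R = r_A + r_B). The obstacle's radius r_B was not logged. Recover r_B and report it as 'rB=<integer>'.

m = 176
d = (14, 7);  v_rel = (2, -12),  |v_rel|² = 148
v_rel×d = (2)·(7) − (-12)·(14) = 182
since m = R²·148 − 182²:  R² = (33124 + 176) / 148 = 225
R = √225 = 15  ⇒  r_B = 15 − 8 = 7

rB=7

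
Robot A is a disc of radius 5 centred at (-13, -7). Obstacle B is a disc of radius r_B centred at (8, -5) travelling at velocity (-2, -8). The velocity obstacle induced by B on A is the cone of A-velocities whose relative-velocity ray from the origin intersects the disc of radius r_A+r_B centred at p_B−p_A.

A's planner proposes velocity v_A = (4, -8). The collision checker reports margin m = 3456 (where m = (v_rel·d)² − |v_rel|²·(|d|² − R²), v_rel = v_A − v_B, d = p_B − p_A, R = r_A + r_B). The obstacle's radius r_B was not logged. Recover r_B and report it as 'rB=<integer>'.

m = 3456
d = (21, 2);  v_rel = (6, 0),  |v_rel|² = 36
v_rel×d = (6)·(2) − (0)·(21) = 12
since m = R²·36 − 12²:  R² = (144 + 3456) / 36 = 100
R = √100 = 10  ⇒  r_B = 10 − 5 = 5

rB=5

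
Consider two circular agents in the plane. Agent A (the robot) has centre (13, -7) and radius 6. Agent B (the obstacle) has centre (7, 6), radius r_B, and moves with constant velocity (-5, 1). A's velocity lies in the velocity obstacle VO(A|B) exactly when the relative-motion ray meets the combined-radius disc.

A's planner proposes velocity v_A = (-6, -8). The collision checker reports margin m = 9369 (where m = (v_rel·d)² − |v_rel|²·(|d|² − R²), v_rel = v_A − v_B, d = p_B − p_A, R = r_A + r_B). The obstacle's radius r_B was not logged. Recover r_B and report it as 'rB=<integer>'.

m = 9369
d = (-6, 13);  v_rel = (-1, -9),  |v_rel|² = 82
v_rel×d = (-1)·(13) − (-9)·(-6) = -67
since m = R²·82 − (-67)²:  R² = (4489 + 9369) / 82 = 169
R = √169 = 13  ⇒  r_B = 13 − 6 = 7

rB=7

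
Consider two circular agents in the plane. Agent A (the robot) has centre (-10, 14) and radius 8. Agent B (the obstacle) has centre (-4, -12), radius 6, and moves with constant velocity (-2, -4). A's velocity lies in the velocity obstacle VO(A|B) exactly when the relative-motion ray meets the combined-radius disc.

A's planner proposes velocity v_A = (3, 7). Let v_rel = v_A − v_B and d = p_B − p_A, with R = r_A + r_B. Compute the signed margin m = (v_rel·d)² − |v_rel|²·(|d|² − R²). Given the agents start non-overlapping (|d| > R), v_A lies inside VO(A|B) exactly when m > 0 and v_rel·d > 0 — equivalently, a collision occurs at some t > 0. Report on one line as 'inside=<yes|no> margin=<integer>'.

d = (6, -26),  |d|² = 712;  R = 8+6 = 14,  c = 712−14² = 516
v_rel = (5, 11),  |v_rel|² = 146;  v_rel·d = (5)·(6) + (11)·(-26) = -256
146·t² + 512·t + 516 = 0  ⇒  m = (-256)² − 146·516 = -9800
m = -9800 < 0,  v_rel·d = -256 < 0  ⇒  outside

inside=no margin=-9800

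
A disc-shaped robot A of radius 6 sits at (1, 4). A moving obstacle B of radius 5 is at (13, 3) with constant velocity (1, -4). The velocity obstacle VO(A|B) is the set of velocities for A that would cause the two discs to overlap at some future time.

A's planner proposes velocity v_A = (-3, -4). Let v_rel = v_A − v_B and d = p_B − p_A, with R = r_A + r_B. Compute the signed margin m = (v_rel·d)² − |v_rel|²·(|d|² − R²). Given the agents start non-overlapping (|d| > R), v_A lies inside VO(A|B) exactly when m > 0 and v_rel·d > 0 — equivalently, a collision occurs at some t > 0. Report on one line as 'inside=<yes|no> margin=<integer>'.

d = (12, -1),  |d|² = 145;  R = 6+5 = 11,  c = 145−11² = 24
v_rel = (-4, 0),  |v_rel|² = 16;  v_rel·d = (-4)·(12) + (0)·(-1) = -48
16·t² + 96·t + 24 = 0  ⇒  m = (-48)² − 16·24 = 1920
m = 1920 > 0,  v_rel·d = -48 < 0  ⇒  outside

inside=no margin=1920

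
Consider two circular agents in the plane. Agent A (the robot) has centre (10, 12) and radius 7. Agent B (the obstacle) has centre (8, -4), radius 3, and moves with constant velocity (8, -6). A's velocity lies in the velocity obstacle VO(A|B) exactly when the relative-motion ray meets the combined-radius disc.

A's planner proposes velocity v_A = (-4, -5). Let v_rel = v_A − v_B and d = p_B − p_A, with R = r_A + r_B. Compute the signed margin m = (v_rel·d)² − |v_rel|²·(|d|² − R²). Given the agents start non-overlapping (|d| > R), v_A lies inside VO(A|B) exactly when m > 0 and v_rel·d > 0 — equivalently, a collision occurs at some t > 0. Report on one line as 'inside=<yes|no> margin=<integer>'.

d = (-2, -16),  |d|² = 260;  R = 7+3 = 10,  c = 260−10² = 160
v_rel = (-12, 1),  |v_rel|² = 145;  v_rel·d = (-12)·(-2) + (1)·(-16) = 8
145·t² − 16·t + 160 = 0  ⇒  m = 8² − 145·160 = -23136
m = -23136 < 0,  v_rel·d = 8 > 0  ⇒  outside

inside=no margin=-23136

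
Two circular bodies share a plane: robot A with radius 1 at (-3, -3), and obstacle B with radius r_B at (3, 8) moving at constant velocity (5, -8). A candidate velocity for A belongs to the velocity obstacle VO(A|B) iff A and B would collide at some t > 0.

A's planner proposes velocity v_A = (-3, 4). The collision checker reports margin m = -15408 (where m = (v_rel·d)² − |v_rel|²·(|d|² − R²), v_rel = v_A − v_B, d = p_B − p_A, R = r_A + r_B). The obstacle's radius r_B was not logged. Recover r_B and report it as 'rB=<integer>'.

m = -15408
d = (6, 11);  v_rel = (-8, 12),  |v_rel|² = 208
v_rel×d = (-8)·(11) − (12)·(6) = -160
since m = R²·208 − (-160)²:  R² = (25600 + -15408) / 208 = 49
R = √49 = 7  ⇒  r_B = 7 − 1 = 6

rB=6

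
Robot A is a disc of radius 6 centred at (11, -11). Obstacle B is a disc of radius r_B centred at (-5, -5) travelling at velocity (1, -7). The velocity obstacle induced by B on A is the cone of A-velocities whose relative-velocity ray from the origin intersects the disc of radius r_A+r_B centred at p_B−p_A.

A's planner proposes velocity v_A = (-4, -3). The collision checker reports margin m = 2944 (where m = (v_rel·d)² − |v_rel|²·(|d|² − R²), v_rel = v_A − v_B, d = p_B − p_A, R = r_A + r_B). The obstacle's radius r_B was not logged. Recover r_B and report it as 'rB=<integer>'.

m = 2944
d = (-16, 6);  v_rel = (-5, 4),  |v_rel|² = 41
v_rel×d = (-5)·(6) − (4)·(-16) = 34
since m = R²·41 − 34²:  R² = (1156 + 2944) / 41 = 100
R = √100 = 10  ⇒  r_B = 10 − 6 = 4

rB=4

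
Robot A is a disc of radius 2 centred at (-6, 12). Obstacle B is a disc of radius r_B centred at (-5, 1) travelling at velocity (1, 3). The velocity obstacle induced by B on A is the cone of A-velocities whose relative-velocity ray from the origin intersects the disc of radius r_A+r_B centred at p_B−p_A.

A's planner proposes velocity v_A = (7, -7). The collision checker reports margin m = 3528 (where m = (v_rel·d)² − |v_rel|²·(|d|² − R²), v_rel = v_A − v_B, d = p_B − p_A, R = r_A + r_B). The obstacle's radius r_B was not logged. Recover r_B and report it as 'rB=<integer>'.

m = 3528
d = (1, -11);  v_rel = (6, -10),  |v_rel|² = 136
v_rel×d = (6)·(-11) − (-10)·(1) = -56
since m = R²·136 − (-56)²:  R² = (3136 + 3528) / 136 = 49
R = √49 = 7  ⇒  r_B = 7 − 2 = 5

rB=5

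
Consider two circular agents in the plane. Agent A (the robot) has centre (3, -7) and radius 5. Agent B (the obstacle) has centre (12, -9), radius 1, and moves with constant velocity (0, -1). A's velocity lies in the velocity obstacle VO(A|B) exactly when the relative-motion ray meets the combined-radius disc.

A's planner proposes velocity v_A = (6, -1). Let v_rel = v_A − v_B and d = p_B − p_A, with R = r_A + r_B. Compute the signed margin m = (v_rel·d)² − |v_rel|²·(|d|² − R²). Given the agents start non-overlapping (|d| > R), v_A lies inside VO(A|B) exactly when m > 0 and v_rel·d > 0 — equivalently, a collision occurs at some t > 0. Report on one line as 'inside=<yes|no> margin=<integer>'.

d = (9, -2),  |d|² = 85;  R = 5+1 = 6,  c = 85−6² = 49
v_rel = (6, 0),  |v_rel|² = 36;  v_rel·d = (6)·(9) + (0)·(-2) = 54
36·t² − 108·t + 49 = 0  ⇒  m = 54² − 36·49 = 1152
m = 1152 > 0,  v_rel·d = 54 > 0  ⇒  inside

inside=yes margin=1152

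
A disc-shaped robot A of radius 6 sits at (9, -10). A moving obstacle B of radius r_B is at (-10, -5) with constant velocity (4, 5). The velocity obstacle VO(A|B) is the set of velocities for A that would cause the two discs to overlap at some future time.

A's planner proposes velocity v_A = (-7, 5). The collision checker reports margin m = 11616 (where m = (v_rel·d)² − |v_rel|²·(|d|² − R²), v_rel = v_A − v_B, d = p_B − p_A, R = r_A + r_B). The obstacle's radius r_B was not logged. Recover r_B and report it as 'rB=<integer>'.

m = 11616
d = (-19, 5);  v_rel = (-11, 0),  |v_rel|² = 121
v_rel×d = (-11)·(5) − (0)·(-19) = -55
since m = R²·121 − (-55)²:  R² = (3025 + 11616) / 121 = 121
R = √121 = 11  ⇒  r_B = 11 − 6 = 5

rB=5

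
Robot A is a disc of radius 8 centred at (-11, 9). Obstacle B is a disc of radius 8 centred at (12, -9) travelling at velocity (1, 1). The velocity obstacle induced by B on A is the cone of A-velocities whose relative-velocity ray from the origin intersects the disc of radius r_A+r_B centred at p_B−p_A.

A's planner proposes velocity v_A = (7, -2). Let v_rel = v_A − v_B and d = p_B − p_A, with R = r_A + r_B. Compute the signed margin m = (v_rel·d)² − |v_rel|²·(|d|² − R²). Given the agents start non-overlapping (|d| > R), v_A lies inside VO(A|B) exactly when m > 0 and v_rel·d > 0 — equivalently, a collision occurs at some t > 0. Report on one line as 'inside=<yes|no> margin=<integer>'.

d = (23, -18),  |d|² = 853;  R = 8+8 = 16,  c = 853−16² = 597
v_rel = (6, -3),  |v_rel|² = 45;  v_rel·d = (6)·(23) + (-3)·(-18) = 192
45·t² − 384·t + 597 = 0  ⇒  m = 192² − 45·597 = 9999
m = 9999 > 0,  v_rel·d = 192 > 0  ⇒  inside

inside=yes margin=9999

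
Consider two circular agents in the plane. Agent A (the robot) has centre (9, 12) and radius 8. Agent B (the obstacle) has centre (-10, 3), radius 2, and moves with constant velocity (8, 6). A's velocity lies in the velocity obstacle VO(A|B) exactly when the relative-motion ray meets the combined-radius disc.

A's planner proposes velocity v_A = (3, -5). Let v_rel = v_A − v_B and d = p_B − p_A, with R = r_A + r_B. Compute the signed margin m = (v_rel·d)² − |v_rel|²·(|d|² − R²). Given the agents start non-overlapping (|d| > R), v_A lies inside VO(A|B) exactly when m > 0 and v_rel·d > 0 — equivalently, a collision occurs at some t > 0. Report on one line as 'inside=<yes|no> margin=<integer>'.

d = (-19, -9),  |d|² = 442;  R = 8+2 = 10,  c = 442−10² = 342
v_rel = (-5, -11),  |v_rel|² = 146;  v_rel·d = (-5)·(-19) + (-11)·(-9) = 194
146·t² − 388·t + 342 = 0  ⇒  m = 194² − 146·342 = -12296
m = -12296 < 0,  v_rel·d = 194 > 0  ⇒  outside

inside=no margin=-12296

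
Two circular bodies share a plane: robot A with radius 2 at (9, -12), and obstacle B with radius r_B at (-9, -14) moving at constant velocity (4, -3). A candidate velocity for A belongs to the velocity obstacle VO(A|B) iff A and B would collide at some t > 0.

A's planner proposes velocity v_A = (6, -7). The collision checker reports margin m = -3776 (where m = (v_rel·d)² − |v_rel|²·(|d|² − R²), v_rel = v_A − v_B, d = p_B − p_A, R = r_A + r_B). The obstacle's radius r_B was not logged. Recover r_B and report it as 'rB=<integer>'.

m = -3776
d = (-18, -2);  v_rel = (2, -4),  |v_rel|² = 20
v_rel×d = (2)·(-2) − (-4)·(-18) = -76
since m = R²·20 − (-76)²:  R² = (5776 + -3776) / 20 = 100
R = √100 = 10  ⇒  r_B = 10 − 2 = 8

rB=8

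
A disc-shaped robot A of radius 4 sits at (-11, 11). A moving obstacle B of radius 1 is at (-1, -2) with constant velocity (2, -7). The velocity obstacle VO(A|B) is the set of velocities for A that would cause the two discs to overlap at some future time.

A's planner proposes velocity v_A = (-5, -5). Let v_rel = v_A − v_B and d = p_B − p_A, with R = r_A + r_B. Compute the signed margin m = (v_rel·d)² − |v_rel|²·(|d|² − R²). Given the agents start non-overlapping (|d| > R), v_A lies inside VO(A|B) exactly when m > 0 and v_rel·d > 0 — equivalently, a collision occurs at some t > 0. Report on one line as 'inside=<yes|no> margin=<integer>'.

d = (10, -13),  |d|² = 269;  R = 4+1 = 5,  c = 269−5² = 244
v_rel = (-7, 2),  |v_rel|² = 53;  v_rel·d = (-7)·(10) + (2)·(-13) = -96
53·t² + 192·t + 244 = 0  ⇒  m = (-96)² − 53·244 = -3716
m = -3716 < 0,  v_rel·d = -96 < 0  ⇒  outside

inside=no margin=-3716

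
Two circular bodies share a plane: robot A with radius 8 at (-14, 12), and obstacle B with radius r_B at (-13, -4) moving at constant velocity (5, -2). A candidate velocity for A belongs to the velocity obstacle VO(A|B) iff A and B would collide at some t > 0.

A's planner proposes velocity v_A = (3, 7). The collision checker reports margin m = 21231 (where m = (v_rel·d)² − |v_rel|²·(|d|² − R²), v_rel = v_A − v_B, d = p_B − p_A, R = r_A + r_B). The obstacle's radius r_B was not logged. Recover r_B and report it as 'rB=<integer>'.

m = 21231
d = (1, -16);  v_rel = (-2, 9),  |v_rel|² = 85
v_rel×d = (-2)·(-16) − (9)·(1) = 23
since m = R²·85 − 23²:  R² = (529 + 21231) / 85 = 256
R = √256 = 16  ⇒  r_B = 16 − 8 = 8

rB=8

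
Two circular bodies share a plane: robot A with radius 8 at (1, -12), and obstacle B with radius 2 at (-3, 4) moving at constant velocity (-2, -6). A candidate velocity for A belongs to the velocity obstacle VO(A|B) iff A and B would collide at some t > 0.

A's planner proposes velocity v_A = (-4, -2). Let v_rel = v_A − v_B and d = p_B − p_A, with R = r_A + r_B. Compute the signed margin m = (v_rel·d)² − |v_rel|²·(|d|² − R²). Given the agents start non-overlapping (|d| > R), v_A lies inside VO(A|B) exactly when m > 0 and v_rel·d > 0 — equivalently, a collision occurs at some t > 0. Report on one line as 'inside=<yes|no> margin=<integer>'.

d = (-4, 16),  |d|² = 272;  R = 8+2 = 10,  c = 272−10² = 172
v_rel = (-2, 4),  |v_rel|² = 20;  v_rel·d = (-2)·(-4) + (4)·(16) = 72
20·t² − 144·t + 172 = 0  ⇒  m = 72² − 20·172 = 1744
m = 1744 > 0,  v_rel·d = 72 > 0  ⇒  inside

inside=yes margin=1744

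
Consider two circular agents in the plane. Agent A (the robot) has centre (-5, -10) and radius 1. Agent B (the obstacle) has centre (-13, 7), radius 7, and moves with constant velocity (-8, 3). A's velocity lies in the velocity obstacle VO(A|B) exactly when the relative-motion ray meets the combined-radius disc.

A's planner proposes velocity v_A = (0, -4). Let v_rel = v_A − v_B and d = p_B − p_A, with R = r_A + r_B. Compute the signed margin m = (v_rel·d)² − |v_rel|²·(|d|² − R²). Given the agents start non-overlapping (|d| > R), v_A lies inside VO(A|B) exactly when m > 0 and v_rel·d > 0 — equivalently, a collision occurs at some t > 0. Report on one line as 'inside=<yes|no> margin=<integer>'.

d = (-8, 17),  |d|² = 353;  R = 1+7 = 8,  c = 353−8² = 289
v_rel = (8, -7),  |v_rel|² = 113;  v_rel·d = (8)·(-8) + (-7)·(17) = -183
113·t² + 366·t + 289 = 0  ⇒  m = (-183)² − 113·289 = 832
m = 832 > 0,  v_rel·d = -183 < 0  ⇒  outside

inside=no margin=832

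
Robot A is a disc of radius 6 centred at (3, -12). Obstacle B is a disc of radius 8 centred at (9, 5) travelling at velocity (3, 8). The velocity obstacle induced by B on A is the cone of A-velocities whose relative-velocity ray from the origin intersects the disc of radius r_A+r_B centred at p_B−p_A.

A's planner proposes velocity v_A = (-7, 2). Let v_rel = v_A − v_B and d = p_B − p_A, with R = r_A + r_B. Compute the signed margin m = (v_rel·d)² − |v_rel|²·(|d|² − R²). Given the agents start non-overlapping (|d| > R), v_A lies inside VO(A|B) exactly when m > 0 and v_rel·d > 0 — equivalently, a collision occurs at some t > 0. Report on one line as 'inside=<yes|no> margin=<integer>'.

d = (6, 17),  |d|² = 325;  R = 6+8 = 14,  c = 325−14² = 129
v_rel = (-10, -6),  |v_rel|² = 136;  v_rel·d = (-10)·(6) + (-6)·(17) = -162
136·t² + 324·t + 129 = 0  ⇒  m = (-162)² − 136·129 = 8700
m = 8700 > 0,  v_rel·d = -162 < 0  ⇒  outside

inside=no margin=8700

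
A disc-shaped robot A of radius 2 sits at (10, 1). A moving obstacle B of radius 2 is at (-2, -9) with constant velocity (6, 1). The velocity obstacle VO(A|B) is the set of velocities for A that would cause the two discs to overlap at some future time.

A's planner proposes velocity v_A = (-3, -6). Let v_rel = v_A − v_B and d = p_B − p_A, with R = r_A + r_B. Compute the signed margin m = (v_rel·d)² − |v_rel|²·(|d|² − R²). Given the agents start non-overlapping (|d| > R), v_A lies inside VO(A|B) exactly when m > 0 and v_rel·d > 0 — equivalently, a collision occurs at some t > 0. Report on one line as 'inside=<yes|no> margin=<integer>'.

d = (-12, -10),  |d|² = 244;  R = 2+2 = 4,  c = 244−4² = 228
v_rel = (-9, -7),  |v_rel|² = 130;  v_rel·d = (-9)·(-12) + (-7)·(-10) = 178
130·t² − 356·t + 228 = 0  ⇒  m = 178² − 130·228 = 2044
m = 2044 > 0,  v_rel·d = 178 > 0  ⇒  inside

inside=yes margin=2044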